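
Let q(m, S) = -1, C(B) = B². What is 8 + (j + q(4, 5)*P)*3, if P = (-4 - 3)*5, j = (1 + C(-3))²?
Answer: 413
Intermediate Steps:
j = 100 (j = (1 + (-3)²)² = (1 + 9)² = 10² = 100)
P = -35 (P = -7*5 = -35)
8 + (j + q(4, 5)*P)*3 = 8 + (100 - 1*(-35))*3 = 8 + (100 + 35)*3 = 8 + 135*3 = 8 + 405 = 413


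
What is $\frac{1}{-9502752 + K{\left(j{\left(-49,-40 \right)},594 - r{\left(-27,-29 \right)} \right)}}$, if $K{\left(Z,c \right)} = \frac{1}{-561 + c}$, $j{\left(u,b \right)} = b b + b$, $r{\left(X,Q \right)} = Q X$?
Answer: $- \frac{750}{7127064001} \approx -1.0523 \cdot 10^{-7}$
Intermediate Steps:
$j{\left(u,b \right)} = b + b^{2}$ ($j{\left(u,b \right)} = b^{2} + b = b + b^{2}$)
$\frac{1}{-9502752 + K{\left(j{\left(-49,-40 \right)},594 - r{\left(-27,-29 \right)} \right)}} = \frac{1}{-9502752 + \frac{1}{-561 + \left(594 - \left(-29\right) \left(-27\right)\right)}} = \frac{1}{-9502752 + \frac{1}{-561 + \left(594 - 783\right)}} = \frac{1}{-9502752 + \frac{1}{-561 - 189}} = \frac{1}{-9502752 + \frac{1}{-750}} = \frac{1}{-9502752 - \frac{1}{750}} = \frac{1}{- \frac{7127064001}{750}} = - \frac{750}{7127064001}$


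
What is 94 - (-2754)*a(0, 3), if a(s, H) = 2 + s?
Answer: 5602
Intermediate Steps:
94 - (-2754)*a(0, 3) = 94 - (-2754)*(2 + 0) = 94 - (-2754)*2 = 94 - 153*(-36) = 94 + 5508 = 5602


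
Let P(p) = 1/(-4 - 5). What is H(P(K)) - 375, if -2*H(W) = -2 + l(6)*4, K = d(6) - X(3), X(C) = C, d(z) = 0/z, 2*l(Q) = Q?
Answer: -380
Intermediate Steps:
l(Q) = Q/2
d(z) = 0
K = -3 (K = 0 - 1*3 = 0 - 3 = -3)
P(p) = -⅑ (P(p) = 1/(-9) = -⅑)
H(W) = -5 (H(W) = -(-2 + ((½)*6)*4)/2 = -(-2 + 3*4)/2 = -(-2 + 12)/2 = -½*10 = -5)
H(P(K)) - 375 = -5 - 375 = -380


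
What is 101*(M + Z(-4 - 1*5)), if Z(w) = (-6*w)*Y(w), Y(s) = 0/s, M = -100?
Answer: -10100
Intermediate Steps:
Y(s) = 0
Z(w) = 0 (Z(w) = -6*w*0 = 0)
101*(M + Z(-4 - 1*5)) = 101*(-100 + 0) = 101*(-100) = -10100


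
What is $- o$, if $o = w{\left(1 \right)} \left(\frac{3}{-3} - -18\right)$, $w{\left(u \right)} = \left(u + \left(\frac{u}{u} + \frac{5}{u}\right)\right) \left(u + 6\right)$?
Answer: $-833$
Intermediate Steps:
$w{\left(u \right)} = \left(6 + u\right) \left(1 + u + \frac{5}{u}\right)$ ($w{\left(u \right)} = \left(u + \left(1 + \frac{5}{u}\right)\right) \left(6 + u\right) = \left(1 + u + \frac{5}{u}\right) \left(6 + u\right) = \left(6 + u\right) \left(1 + u + \frac{5}{u}\right)$)
$o = 833$ ($o = \left(11 + 1^{2} + 7 \cdot 1 + \frac{30}{1}\right) \left(\frac{3}{-3} - -18\right) = \left(11 + 1 + 7 + 30 \cdot 1\right) \left(3 \left(- \frac{1}{3}\right) + 18\right) = \left(11 + 1 + 7 + 30\right) \left(-1 + 18\right) = 49 \cdot 17 = 833$)
$- o = \left(-1\right) 833 = -833$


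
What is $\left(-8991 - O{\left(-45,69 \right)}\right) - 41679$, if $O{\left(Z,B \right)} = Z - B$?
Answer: $-50556$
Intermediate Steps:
$\left(-8991 - O{\left(-45,69 \right)}\right) - 41679 = \left(-8991 - \left(-45 - 69\right)\right) - 41679 = \left(-8991 - -114\right) - 41679 = \left(-8991 + 114\right) - 41679 = -8877 - 41679 = -50556$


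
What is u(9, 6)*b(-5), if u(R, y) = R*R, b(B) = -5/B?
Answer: 81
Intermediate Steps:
u(R, y) = R**2
u(9, 6)*b(-5) = 9**2*(-5/(-5)) = 81*(-5*(-1/5)) = 81*1 = 81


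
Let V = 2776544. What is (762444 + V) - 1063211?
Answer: 2475777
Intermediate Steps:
(762444 + V) - 1063211 = (762444 + 2776544) - 1063211 = 3538988 - 1063211 = 2475777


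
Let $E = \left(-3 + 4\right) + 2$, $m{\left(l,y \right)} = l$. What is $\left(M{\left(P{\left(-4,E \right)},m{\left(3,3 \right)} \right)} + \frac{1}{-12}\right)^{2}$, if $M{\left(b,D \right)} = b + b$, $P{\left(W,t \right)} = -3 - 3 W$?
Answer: $\frac{46225}{144} \approx 321.01$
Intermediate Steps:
$E = 3$ ($E = 1 + 2 = 3$)
$M{\left(b,D \right)} = 2 b$
$\left(M{\left(P{\left(-4,E \right)},m{\left(3,3 \right)} \right)} + \frac{1}{-12}\right)^{2} = \left(2 \left(-3 - -12\right) + \frac{1}{-12}\right)^{2} = \left(2 \left(-3 + 12\right) - \frac{1}{12}\right)^{2} = \left(2 \cdot 9 - \frac{1}{12}\right)^{2} = \left(18 - \frac{1}{12}\right)^{2} = \left(\frac{215}{12}\right)^{2} = \frac{46225}{144}$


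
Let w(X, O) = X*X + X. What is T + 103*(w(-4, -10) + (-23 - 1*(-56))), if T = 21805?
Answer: 26440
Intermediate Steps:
w(X, O) = X + X**2 (w(X, O) = X**2 + X = X + X**2)
T + 103*(w(-4, -10) + (-23 - 1*(-56))) = 21805 + 103*(-4*(1 - 4) + (-23 - 1*(-56))) = 21805 + 103*(-4*(-3) + (-23 + 56)) = 21805 + 103*(12 + 33) = 21805 + 103*45 = 21805 + 4635 = 26440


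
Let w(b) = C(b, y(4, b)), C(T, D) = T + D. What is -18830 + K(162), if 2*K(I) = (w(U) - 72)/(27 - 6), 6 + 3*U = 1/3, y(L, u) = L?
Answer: -7118369/378 ≈ -18832.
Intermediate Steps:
U = -17/9 (U = -2 + (⅓)/3 = -2 + (⅓)*(⅓) = -2 + ⅑ = -17/9 ≈ -1.8889)
C(T, D) = D + T
w(b) = 4 + b
K(I) = -629/378 (K(I) = (((4 - 17/9) - 72)/(27 - 6))/2 = ((19/9 - 72)/21)/2 = (-629/9*1/21)/2 = (½)*(-629/189) = -629/378)
-18830 + K(162) = -18830 - 629/378 = -7118369/378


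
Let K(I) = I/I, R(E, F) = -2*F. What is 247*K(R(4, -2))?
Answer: 247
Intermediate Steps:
K(I) = 1
247*K(R(4, -2)) = 247*1 = 247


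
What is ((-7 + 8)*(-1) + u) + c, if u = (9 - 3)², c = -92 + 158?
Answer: 101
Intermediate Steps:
c = 66
u = 36 (u = 6² = 36)
((-7 + 8)*(-1) + u) + c = ((-7 + 8)*(-1) + 36) + 66 = (1*(-1) + 36) + 66 = (-1 + 36) + 66 = 35 + 66 = 101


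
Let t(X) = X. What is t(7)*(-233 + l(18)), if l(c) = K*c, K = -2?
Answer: -1883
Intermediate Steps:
l(c) = -2*c
t(7)*(-233 + l(18)) = 7*(-233 - 2*18) = 7*(-233 - 36) = 7*(-269) = -1883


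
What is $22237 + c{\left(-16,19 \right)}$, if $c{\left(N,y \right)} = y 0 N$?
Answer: $22237$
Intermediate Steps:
$c{\left(N,y \right)} = 0$ ($c{\left(N,y \right)} = 0 N = 0$)
$22237 + c{\left(-16,19 \right)} = 22237 + 0 = 22237$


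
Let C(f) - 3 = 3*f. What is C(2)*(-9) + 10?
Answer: -71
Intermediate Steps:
C(f) = 3 + 3*f
C(2)*(-9) + 10 = (3 + 3*2)*(-9) + 10 = (3 + 6)*(-9) + 10 = 9*(-9) + 10 = -81 + 10 = -71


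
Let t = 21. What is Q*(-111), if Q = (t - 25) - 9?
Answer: 1443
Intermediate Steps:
Q = -13 (Q = (21 - 25) - 9 = -4 - 9 = -13)
Q*(-111) = -13*(-111) = 1443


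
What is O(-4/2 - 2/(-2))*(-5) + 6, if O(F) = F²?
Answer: 1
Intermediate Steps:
O(-4/2 - 2/(-2))*(-5) + 6 = (-4/2 - 2/(-2))²*(-5) + 6 = (-4*½ - 2*(-½))²*(-5) + 6 = (-2 + 1)²*(-5) + 6 = (-1)²*(-5) + 6 = 1*(-5) + 6 = -5 + 6 = 1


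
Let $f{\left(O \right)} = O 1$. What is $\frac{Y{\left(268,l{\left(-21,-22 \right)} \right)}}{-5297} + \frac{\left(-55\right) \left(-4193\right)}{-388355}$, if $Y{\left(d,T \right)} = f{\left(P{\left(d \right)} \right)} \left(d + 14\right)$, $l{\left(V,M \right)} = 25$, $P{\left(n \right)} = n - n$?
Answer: $- \frac{4193}{7061} \approx -0.59383$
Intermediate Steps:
$P{\left(n \right)} = 0$
$f{\left(O \right)} = O$
$Y{\left(d,T \right)} = 0$ ($Y{\left(d,T \right)} = 0 \left(d + 14\right) = 0 \left(14 + d\right) = 0$)
$\frac{Y{\left(268,l{\left(-21,-22 \right)} \right)}}{-5297} + \frac{\left(-55\right) \left(-4193\right)}{-388355} = \frac{0}{-5297} + \frac{\left(-55\right) \left(-4193\right)}{-388355} = 0 \left(- \frac{1}{5297}\right) + 230615 \left(- \frac{1}{388355}\right) = 0 - \frac{4193}{7061} = - \frac{4193}{7061}$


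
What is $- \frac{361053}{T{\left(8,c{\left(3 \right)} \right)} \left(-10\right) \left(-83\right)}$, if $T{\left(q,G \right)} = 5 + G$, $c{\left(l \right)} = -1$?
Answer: $- \frac{361053}{3320} \approx -108.75$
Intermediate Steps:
$- \frac{361053}{T{\left(8,c{\left(3 \right)} \right)} \left(-10\right) \left(-83\right)} = - \frac{361053}{\left(5 - 1\right) \left(-10\right) \left(-83\right)} = - \frac{361053}{4 \left(-10\right) \left(-83\right)} = - \frac{361053}{\left(-40\right) \left(-83\right)} = - \frac{361053}{3320}$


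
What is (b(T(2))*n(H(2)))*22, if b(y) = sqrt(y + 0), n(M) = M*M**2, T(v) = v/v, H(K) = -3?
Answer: -594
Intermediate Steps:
T(v) = 1
n(M) = M**3
b(y) = sqrt(y)
(b(T(2))*n(H(2)))*22 = (sqrt(1)*(-3)**3)*22 = (1*(-27))*22 = -27*22 = -594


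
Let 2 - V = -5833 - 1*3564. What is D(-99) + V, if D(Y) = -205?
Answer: 9194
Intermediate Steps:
V = 9399 (V = 2 - (-5833 - 1*3564) = 2 - (-5833 - 3564) = 2 - 1*(-9397) = 2 + 9397 = 9399)
D(-99) + V = -205 + 9399 = 9194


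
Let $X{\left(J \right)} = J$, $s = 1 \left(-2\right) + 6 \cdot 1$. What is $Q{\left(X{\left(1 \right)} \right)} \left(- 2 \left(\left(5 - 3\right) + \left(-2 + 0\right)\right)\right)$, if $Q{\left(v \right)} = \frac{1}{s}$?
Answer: $0$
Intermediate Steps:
$s = 4$ ($s = -2 + 6 = 4$)
$Q{\left(v \right)} = \frac{1}{4}$
$Q{\left(X{\left(1 \right)} \right)} \left(- 2 \left(\left(5 - 3\right) + \left(-2 + 0\right)\right)\right) = \frac{\left(-2\right) \left(\left(5 - 3\right) + \left(-2 + 0\right)\right)}{4} = \frac{\left(-2\right) \left(\left(5 - 3\right) - 2\right)}{4} = \frac{\left(-2\right) \left(2 - 2\right)}{4} = \frac{\left(-2\right) 0}{4} = \frac{1}{4} \cdot 0 = 0$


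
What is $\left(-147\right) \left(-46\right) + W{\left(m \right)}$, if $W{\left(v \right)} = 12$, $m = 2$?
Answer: $6774$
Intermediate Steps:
$\left(-147\right) \left(-46\right) + W{\left(m \right)} = \left(-147\right) \left(-46\right) + 12 = 6762 + 12 = 6774$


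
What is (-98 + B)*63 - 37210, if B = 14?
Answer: -42502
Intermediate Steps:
(-98 + B)*63 - 37210 = (-98 + 14)*63 - 37210 = -84*63 - 37210 = -5292 - 37210 = -42502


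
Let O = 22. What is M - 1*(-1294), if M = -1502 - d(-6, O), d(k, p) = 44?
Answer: -252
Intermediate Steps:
M = -1546 (M = -1502 - 1*44 = -1502 - 44 = -1546)
M - 1*(-1294) = -1546 - 1*(-1294) = -1546 + 1294 = -252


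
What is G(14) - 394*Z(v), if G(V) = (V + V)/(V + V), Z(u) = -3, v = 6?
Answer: 1183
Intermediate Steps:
G(V) = 1 (G(V) = (2*V)/((2*V)) = (2*V)*(1/(2*V)) = 1)
G(14) - 394*Z(v) = 1 - 394*(-3) = 1 + 1182 = 1183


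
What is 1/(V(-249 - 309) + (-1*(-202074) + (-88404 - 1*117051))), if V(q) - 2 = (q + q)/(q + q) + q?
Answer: -1/3936 ≈ -0.00025406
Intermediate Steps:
V(q) = 3 + q (V(q) = 2 + ((q + q)/(q + q) + q) = 2 + ((2*q)/((2*q)) + q) = 2 + ((2*q)*(1/(2*q)) + q) = 2 + (1 + q) = 3 + q)
1/(V(-249 - 309) + (-1*(-202074) + (-88404 - 1*117051))) = 1/((3 + (-249 - 309)) + (-1*(-202074) + (-88404 - 1*117051))) = 1/((3 - 558) + (202074 + (-88404 - 117051))) = 1/(-555 + (202074 - 205455)) = 1/(-555 - 3381) = 1/(-3936) = -1/3936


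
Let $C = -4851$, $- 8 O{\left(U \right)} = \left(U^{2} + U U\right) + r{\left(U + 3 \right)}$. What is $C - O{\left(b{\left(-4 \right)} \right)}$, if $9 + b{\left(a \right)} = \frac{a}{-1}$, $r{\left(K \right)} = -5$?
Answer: $- \frac{38763}{8} \approx -4845.4$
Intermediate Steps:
$b{\left(a \right)} = -9 - a$ ($b{\left(a \right)} = -9 + \frac{a}{-1} = -9 + a \left(-1\right) = -9 - a$)
$O{\left(U \right)} = \frac{5}{8} - \frac{U^{2}}{4}$ ($O{\left(U \right)} = - \frac{\left(U^{2} + U U\right) - 5}{8} = - \frac{\left(U^{2} + U^{2}\right) - 5}{8} = - \frac{2 U^{2} - 5}{8} = - \frac{-5 + 2 U^{2}}{8} = \frac{5}{8} - \frac{U^{2}}{4}$)
$C - O{\left(b{\left(-4 \right)} \right)} = -4851 - \left(\frac{5}{8} - \frac{\left(-9 - -4\right)^{2}}{4}\right) = -4851 - \left(\frac{5}{8} - \frac{\left(-9 + 4\right)^{2}}{4}\right) = -4851 - \left(\frac{5}{8} - \frac{\left(-5\right)^{2}}{4}\right) = -4851 - \left(\frac{5}{8} - \frac{25}{4}\right) = -4851 - - \frac{45}{8} = -4851 + \frac{45}{8} = - \frac{38763}{8}$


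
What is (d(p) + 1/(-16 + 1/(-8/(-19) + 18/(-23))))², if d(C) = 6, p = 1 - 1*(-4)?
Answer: 310887424/8791225 ≈ 35.363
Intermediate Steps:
p = 5 (p = 1 + 4 = 5)
(d(p) + 1/(-16 + 1/(-8/(-19) + 18/(-23))))² = (6 + 1/(-16 + 1/(-8/(-19) + 18/(-23))))² = (6 + 1/(-16 + 1/(-8*(-1/19) + 18*(-1/23))))² = (6 + 1/(-16 + 1/(8/19 - 18/23)))² = (6 + 1/(-16 + 1/(-158/437)))² = (6 + 1/(-16 - 437/158))² = (6 + 1/(-2965/158))² = (6 - 158/2965)² = (17632/2965)² = 310887424/8791225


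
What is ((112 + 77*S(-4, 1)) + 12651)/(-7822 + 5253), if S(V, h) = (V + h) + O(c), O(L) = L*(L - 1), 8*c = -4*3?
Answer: -51283/10276 ≈ -4.9906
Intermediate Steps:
c = -3/2 (c = (-4*3)/8 = (⅛)*(-12) = -3/2 ≈ -1.5000)
O(L) = L*(-1 + L)
S(V, h) = 15/4 + V + h (S(V, h) = (V + h) - 3*(-1 - 3/2)/2 = (V + h) - 3/2*(-5/2) = (V + h) + 15/4 = 15/4 + V + h)
((112 + 77*S(-4, 1)) + 12651)/(-7822 + 5253) = ((112 + 77*(15/4 - 4 + 1)) + 12651)/(-7822 + 5253) = ((112 + 77*(¾)) + 12651)/(-2569) = ((112 + 231/4) + 12651)*(-1/2569) = (679/4 + 12651)*(-1/2569) = (51283/4)*(-1/2569) = -51283/10276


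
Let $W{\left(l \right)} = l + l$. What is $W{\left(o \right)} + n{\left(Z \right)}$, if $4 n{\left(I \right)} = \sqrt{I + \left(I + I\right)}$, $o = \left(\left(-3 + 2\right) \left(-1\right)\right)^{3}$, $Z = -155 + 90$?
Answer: $2 + \frac{i \sqrt{195}}{4} \approx 2.0 + 3.4911 i$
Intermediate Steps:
$Z = -65$
$o = 1$ ($o = \left(\left(-1\right) \left(-1\right)\right)^{3} = 1^{3} = 1$)
$W{\left(l \right)} = 2 l$
$n{\left(I \right)} = \frac{\sqrt{3} \sqrt{I}}{4}$ ($n{\left(I \right)} = \frac{\sqrt{I + \left(I + I\right)}}{4} = \frac{\sqrt{I + 2 I}}{4} = \frac{\sqrt{3 I}}{4} = \frac{\sqrt{3} \sqrt{I}}{4}$)
$W{\left(o \right)} + n{\left(Z \right)} = 2 \cdot 1 + \frac{\sqrt{3} \sqrt{-65}}{4} = 2 + \frac{\sqrt{3} i \sqrt{65}}{4} = 2 + \frac{i \sqrt{195}}{4}$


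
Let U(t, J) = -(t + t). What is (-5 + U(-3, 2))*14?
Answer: 14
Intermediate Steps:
U(t, J) = -2*t
(-5 + U(-3, 2))*14 = (-5 - 2*(-3))*14 = (-5 + 6)*14 = 1*14 = 14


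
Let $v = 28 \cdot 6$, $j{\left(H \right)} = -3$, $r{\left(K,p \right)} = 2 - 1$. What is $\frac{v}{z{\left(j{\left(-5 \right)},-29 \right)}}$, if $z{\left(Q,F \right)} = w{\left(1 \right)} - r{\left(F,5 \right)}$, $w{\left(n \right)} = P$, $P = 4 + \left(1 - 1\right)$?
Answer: $56$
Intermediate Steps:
$P = 4$ ($P = 4 + \left(1 - 1\right) = 4 + 0 = 4$)
$r{\left(K,p \right)} = 1$ ($r{\left(K,p \right)} = 2 - 1 = 1$)
$w{\left(n \right)} = 4$
$z{\left(Q,F \right)} = 3$ ($z{\left(Q,F \right)} = 4 - 1 = 3$)
$v = 168$
$\frac{v}{z{\left(j{\left(-5 \right)},-29 \right)}} = \frac{168}{3} = 168 \cdot \frac{1}{3} = 56$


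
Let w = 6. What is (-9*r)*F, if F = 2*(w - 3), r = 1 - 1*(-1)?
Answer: -108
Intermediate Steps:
r = 2 (r = 1 + 1 = 2)
F = 6 (F = 2*(6 - 3) = 2*3 = 6)
(-9*r)*F = -9*2*6 = -18*6 = -108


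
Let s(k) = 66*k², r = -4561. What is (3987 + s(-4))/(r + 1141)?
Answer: -1681/1140 ≈ -1.4746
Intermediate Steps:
(3987 + s(-4))/(r + 1141) = (3987 + 66*(-4)²)/(-4561 + 1141) = (3987 + 66*16)/(-3420) = (3987 + 1056)*(-1/3420) = 5043*(-1/3420) = -1681/1140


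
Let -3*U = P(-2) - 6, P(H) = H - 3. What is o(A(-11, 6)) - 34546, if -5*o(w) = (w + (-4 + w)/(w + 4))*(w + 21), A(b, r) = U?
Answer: -7154722/207 ≈ -34564.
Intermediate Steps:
P(H) = -3 + H
U = 11/3 (U = -((-3 - 2) - 6)/3 = -(-5 - 6)/3 = -1/3*(-11) = 11/3 ≈ 3.6667)
A(b, r) = 11/3
o(w) = -(21 + w)*(w + (-4 + w)/(4 + w))/5 (o(w) = -(w + (-4 + w)/(w + 4))*(w + 21)/5 = -(w + (-4 + w)/(4 + w))*(21 + w)/5 = -(21 + w)*(w + (-4 + w)/(4 + w))/5)
o(A(-11, 6)) - 34546 = (84 - (11/3)**3 - 101*11/3 - 26*(11/3)**2)/(5*(4 + 11/3)) - 34546 = (84 - 1*1331/27 - 1111/3 - 26*121/9)/(5*(23/3)) - 34546 = (1/5)*(3/23)*(84 - 1331/27 - 1111/3 - 3146/9) - 34546 = (1/5)*(3/23)*(-18500/27) - 34546 = -3700/207 - 34546 = -7154722/207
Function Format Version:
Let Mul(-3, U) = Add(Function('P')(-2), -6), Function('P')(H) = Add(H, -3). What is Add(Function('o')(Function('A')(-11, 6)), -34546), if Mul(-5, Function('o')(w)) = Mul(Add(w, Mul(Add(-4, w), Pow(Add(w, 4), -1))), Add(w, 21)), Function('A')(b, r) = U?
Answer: Rational(-7154722, 207) ≈ -34564.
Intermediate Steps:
Function('P')(H) = Add(-3, H)
U = Rational(11, 3) (U = Mul(Rational(-1, 3), Add(Add(-3, -2), -6)) = Mul(Rational(-1, 3), Add(-5, -6)) = Mul(Rational(-1, 3), -11) = Rational(11, 3) ≈ 3.6667)
Function('A')(b, r) = Rational(11, 3)
Function('o')(w) = Mul(Rational(-1, 5), Add(21, w), Add(w, Mul(Pow(Add(4, w), -1), Add(-4, w)))) (Function('o')(w) = Mul(Rational(-1, 5), Mul(Add(w, Mul(Add(-4, w), Pow(Add(w, 4), -1))), Add(w, 21))) = Mul(Rational(-1, 5), Mul(Add(w, Mul(Add(-4, w), Pow(Add(4, w), -1))), Add(21, w))) = Mul(Rational(-1, 5), Mul(Add(w, Mul(Pow(Add(4, w), -1), Add(-4, w))), Add(21, w))) = Mul(Rational(-1, 5), Mul(Add(21, w), Add(w, Mul(Pow(Add(4, w), -1), Add(-4, w))))) = Mul(Rational(-1, 5), Add(21, w), Add(w, Mul(Pow(Add(4, w), -1), Add(-4, w)))))
Add(Function('o')(Function('A')(-11, 6)), -34546) = Add(Mul(Rational(1, 5), Pow(Add(4, Rational(11, 3)), -1), Add(84, Mul(-1, Pow(Rational(11, 3), 3)), Mul(-101, Rational(11, 3)), Mul(-26, Pow(Rational(11, 3), 2)))), -34546) = Add(Mul(Rational(1, 5), Pow(Rational(23, 3), -1), Add(84, Mul(-1, Rational(1331, 27)), Rational(-1111, 3), Mul(-26, Rational(121, 9)))), -34546) = Add(Mul(Rational(1, 5), Rational(3, 23), Add(84, Rational(-1331, 27), Rational(-1111, 3), Rational(-3146, 9))), -34546) = Add(Mul(Rational(1, 5), Rational(3, 23), Rational(-18500, 27)), -34546) = Add(Rational(-3700, 207), -34546) = Rational(-7154722, 207)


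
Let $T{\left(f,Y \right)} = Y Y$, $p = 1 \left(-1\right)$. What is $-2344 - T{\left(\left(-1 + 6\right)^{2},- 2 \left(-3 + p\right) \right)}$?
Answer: $-2408$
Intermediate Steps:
$p = -1$
$T{\left(f,Y \right)} = Y^{2}$
$-2344 - T{\left(\left(-1 + 6\right)^{2},- 2 \left(-3 + p\right) \right)} = -2344 - \left(- 2 \left(-3 - 1\right)\right)^{2} = -2344 - \left(\left(-2\right) \left(-4\right)\right)^{2} = -2344 - 8^{2} = -2344 - 64 = -2408$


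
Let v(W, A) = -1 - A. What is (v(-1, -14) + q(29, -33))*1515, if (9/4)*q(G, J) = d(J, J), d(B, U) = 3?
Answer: 21715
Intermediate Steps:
q(G, J) = 4/3 (q(G, J) = (4/9)*3 = 4/3)
(v(-1, -14) + q(29, -33))*1515 = ((-1 - 1*(-14)) + 4/3)*1515 = ((-1 + 14) + 4/3)*1515 = (13 + 4/3)*1515 = (43/3)*1515 = 21715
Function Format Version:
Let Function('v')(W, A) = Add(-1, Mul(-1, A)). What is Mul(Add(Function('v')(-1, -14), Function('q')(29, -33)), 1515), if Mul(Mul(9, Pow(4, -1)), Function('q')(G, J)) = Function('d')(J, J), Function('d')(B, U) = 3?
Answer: 21715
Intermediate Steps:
Function('q')(G, J) = Rational(4, 3) (Function('q')(G, J) = Mul(Rational(4, 9), 3) = Rational(4, 3))
Mul(Add(Function('v')(-1, -14), Function('q')(29, -33)), 1515) = Mul(Add(Add(-1, Mul(-1, -14)), Rational(4, 3)), 1515) = Mul(Add(Add(-1, 14), Rational(4, 3)), 1515) = Mul(Add(13, Rational(4, 3)), 1515) = Mul(Rational(43, 3), 1515) = 21715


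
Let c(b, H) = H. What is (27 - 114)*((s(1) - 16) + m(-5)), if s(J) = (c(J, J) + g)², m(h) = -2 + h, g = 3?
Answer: 609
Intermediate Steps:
s(J) = (3 + J)² (s(J) = (J + 3)² = (3 + J)²)
(27 - 114)*((s(1) - 16) + m(-5)) = (27 - 114)*(((3 + 1)² - 16) + (-2 - 5)) = -87*((4² - 16) - 7) = -87*((16 - 16) - 7) = -87*(0 - 7) = -87*(-7) = 609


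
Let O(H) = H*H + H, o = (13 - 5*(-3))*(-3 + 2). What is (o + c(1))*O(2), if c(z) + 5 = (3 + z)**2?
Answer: -102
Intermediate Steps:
o = -28 (o = (13 + 15)*(-1) = 28*(-1) = -28)
c(z) = -5 + (3 + z)**2
O(H) = H + H**2 (O(H) = H**2 + H = H + H**2)
(o + c(1))*O(2) = (-28 + (-5 + (3 + 1)**2))*(2*(1 + 2)) = (-28 + (-5 + 4**2))*(2*3) = (-28 + (-5 + 16))*6 = (-28 + 11)*6 = -17*6 = -102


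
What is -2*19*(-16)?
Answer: 608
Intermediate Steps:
-2*19*(-16) = -38*(-16) = 608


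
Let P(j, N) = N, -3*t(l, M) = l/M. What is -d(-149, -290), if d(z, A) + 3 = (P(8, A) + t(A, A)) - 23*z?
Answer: -9401/3 ≈ -3133.7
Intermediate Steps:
t(l, M) = -l/(3*M)
d(z, A) = -10/3 + A - 23*z (d(z, A) = -3 + ((A - A/(3*A)) - 23*z) = -3 + ((A - ⅓) - 23*z) = -3 + ((-⅓ + A) - 23*z) = -3 + (-⅓ + A - 23*z) = -10/3 + A - 23*z)
-d(-149, -290) = -(-10/3 - 290 - 23*(-149)) = -(-10/3 - 290 + 3427) = -1*9401/3 = -9401/3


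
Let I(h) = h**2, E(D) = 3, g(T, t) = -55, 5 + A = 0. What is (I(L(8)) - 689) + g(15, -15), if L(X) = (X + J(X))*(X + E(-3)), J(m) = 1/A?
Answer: 165441/25 ≈ 6617.6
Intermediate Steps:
A = -5 (A = -5 + 0 = -5)
J(m) = -1/5 (J(m) = 1/(-5) = -1/5)
L(X) = (3 + X)*(-1/5 + X) (L(X) = (X - 1/5)*(X + 3) = (-1/5 + X)*(3 + X) = (3 + X)*(-1/5 + X))
(I(L(8)) - 689) + g(15, -15) = ((-3/5 + 8**2 + (14/5)*8)**2 - 689) - 55 = ((-3/5 + 64 + 112/5)**2 - 689) - 55 = ((429/5)**2 - 689) - 55 = (184041/25 - 689) - 55 = 166816/25 - 55 = 165441/25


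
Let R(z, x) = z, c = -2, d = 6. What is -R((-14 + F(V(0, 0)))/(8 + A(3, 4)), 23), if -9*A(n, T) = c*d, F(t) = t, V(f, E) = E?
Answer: 3/2 ≈ 1.5000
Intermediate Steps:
A(n, T) = 4/3 (A(n, T) = -(-2)*6/9 = -⅑*(-12) = 4/3)
-R((-14 + F(V(0, 0)))/(8 + A(3, 4)), 23) = -(-14 + 0)/(8 + 4/3) = -(-14)/28/3 = -(-14)*3/28 = -1*(-3/2) = 3/2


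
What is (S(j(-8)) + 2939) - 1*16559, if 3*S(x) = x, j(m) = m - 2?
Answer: -40870/3 ≈ -13623.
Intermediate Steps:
j(m) = -2 + m
S(x) = x/3
(S(j(-8)) + 2939) - 1*16559 = ((-2 - 8)/3 + 2939) - 1*16559 = ((⅓)*(-10) + 2939) - 16559 = (-10/3 + 2939) - 16559 = 8807/3 - 16559 = -40870/3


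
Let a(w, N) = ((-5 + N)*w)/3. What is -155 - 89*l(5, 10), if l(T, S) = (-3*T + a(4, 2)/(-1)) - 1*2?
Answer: 1002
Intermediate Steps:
a(w, N) = w*(-5 + N)/3 (a(w, N) = (w*(-5 + N))*(1/3) = w*(-5 + N)/3)
l(T, S) = 2 - 3*T (l(T, S) = (-3*T + ((1/3)*4*(-5 + 2))/(-1)) - 1*2 = (-3*T + ((1/3)*4*(-3))*(-1)) - 2 = (-3*T - 4*(-1)) - 2 = (-3*T + 4) - 2 = (4 - 3*T) - 2 = 2 - 3*T)
-155 - 89*l(5, 10) = -155 - 89*(2 - 3*5) = -155 - 89*(2 - 15) = -155 - 89*(-13) = -155 + 1157 = 1002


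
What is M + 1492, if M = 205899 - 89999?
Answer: 117392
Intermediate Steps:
M = 115900
M + 1492 = 115900 + 1492 = 117392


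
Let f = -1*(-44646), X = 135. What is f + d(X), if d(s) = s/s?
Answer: 44647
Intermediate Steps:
d(s) = 1
f = 44646
f + d(X) = 44646 + 1 = 44647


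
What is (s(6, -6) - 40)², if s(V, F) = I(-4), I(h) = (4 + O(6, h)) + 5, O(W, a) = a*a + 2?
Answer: 169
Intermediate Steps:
O(W, a) = 2 + a² (O(W, a) = a² + 2 = 2 + a²)
I(h) = 11 + h² (I(h) = (4 + (2 + h²)) + 5 = (6 + h²) + 5 = 11 + h²)
s(V, F) = 27 (s(V, F) = 11 + (-4)² = 11 + 16 = 27)
(s(6, -6) - 40)² = (27 - 40)² = (-13)² = 169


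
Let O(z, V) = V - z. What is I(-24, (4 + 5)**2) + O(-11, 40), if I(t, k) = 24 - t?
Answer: 99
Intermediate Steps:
I(-24, (4 + 5)**2) + O(-11, 40) = (24 - 1*(-24)) + (40 - 1*(-11)) = (24 + 24) + (40 + 11) = 48 + 51 = 99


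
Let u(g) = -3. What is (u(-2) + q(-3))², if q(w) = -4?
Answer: 49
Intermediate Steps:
(u(-2) + q(-3))² = (-3 - 4)² = (-7)² = 49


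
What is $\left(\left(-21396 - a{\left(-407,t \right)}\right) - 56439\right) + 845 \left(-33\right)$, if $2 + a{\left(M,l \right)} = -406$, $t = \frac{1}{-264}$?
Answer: $-105312$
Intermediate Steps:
$t = - \frac{1}{264} \approx -0.0037879$
$a{\left(M,l \right)} = -408$ ($a{\left(M,l \right)} = -2 - 406 = -408$)
$\left(\left(-21396 - a{\left(-407,t \right)}\right) - 56439\right) + 845 \left(-33\right) = \left(\left(-21396 - -408\right) - 56439\right) + 845 \left(-33\right) = \left(\left(-21396 + 408\right) - 56439\right) - 27885 = \left(-20988 - 56439\right) - 27885 = -77427 - 27885 = -105312$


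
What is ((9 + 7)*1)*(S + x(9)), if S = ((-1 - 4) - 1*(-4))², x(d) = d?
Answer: 160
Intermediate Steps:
S = 1 (S = (-5 + 4)² = (-1)² = 1)
((9 + 7)*1)*(S + x(9)) = ((9 + 7)*1)*(1 + 9) = (16*1)*10 = 16*10 = 160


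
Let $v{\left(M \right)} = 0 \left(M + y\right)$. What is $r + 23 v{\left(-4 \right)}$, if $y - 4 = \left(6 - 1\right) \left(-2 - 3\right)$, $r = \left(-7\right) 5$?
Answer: $-35$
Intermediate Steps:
$r = -35$
$y = -21$ ($y = 4 + \left(6 - 1\right) \left(-2 - 3\right) = 4 + 5 \left(-5\right) = 4 - 25 = -21$)
$v{\left(M \right)} = 0$ ($v{\left(M \right)} = 0 \left(M - 21\right) = 0 \left(-21 + M\right) = 0$)
$r + 23 v{\left(-4 \right)} = -35 + 23 \cdot 0 = -35 + 0 = -35$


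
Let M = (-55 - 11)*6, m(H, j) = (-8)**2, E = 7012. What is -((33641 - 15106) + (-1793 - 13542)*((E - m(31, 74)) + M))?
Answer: 100456385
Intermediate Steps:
m(H, j) = 64
M = -396 (M = -66*6 = -396)
-((33641 - 15106) + (-1793 - 13542)*((E - m(31, 74)) + M)) = -((33641 - 15106) + (-1793 - 13542)*((7012 - 1*64) - 396)) = -(18535 - 15335*((7012 - 64) - 396)) = -(18535 - 15335*(6948 - 396)) = -(18535 - 15335*6552) = -(18535 - 100474920) = -1*(-100456385) = 100456385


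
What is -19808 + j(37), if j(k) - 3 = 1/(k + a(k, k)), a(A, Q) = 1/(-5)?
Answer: -3644115/184 ≈ -19805.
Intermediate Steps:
a(A, Q) = -⅕ (a(A, Q) = 1*(-⅕) = -⅕)
j(k) = 3 + 1/(-⅕ + k) (j(k) = 3 + 1/(k - ⅕) = 3 + 1/(-⅕ + k))
-19808 + j(37) = -19808 + (2 + 15*37)/(-1 + 5*37) = -19808 + (2 + 555)/(-1 + 185) = -19808 + 557/184 = -3644115/184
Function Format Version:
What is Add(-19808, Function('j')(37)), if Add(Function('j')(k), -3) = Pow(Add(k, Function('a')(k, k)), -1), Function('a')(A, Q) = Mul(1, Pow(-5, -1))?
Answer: Rational(-3644115, 184) ≈ -19805.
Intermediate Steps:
Function('a')(A, Q) = Rational(-1, 5) (Function('a')(A, Q) = Mul(1, Rational(-1, 5)) = Rational(-1, 5))
Function('j')(k) = Add(3, Pow(Add(Rational(-1, 5), k), -1)) (Function('j')(k) = Add(3, Pow(Add(k, Rational(-1, 5)), -1)) = Add(3, Pow(Add(Rational(-1, 5), k), -1)))
Add(-19808, Function('j')(37)) = Add(-19808, Mul(Pow(Add(-1, Mul(5, 37)), -1), Add(2, Mul(15, 37)))) = Add(-19808, Mul(Pow(Add(-1, 185), -1), Add(2, 555))) = Add(-19808, Mul(Pow(184, -1), 557)) = Add(-19808, Mul(Rational(1, 184), 557)) = Add(-19808, Rational(557, 184)) = Rational(-3644115, 184)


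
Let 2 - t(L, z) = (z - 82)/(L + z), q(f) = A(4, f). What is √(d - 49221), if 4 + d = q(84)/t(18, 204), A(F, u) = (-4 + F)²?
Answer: 5*I*√1969 ≈ 221.87*I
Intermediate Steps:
q(f) = 0 (q(f) = (-4 + 4)² = 0² = 0)
t(L, z) = 2 - (-82 + z)/(L + z) (t(L, z) = 2 - (z - 82)/(L + z) = 2 - (-82 + z)/(L + z))
d = -4 (d = -4 + 0/(((82 + 204 + 2*18)/(18 + 204))) = -4 + 0/(((82 + 204 + 36)/222)) = -4 + 0/(((1/222)*322)) = -4 + 0/(161/111) = -4 + 0*(111/161) = -4 + 0 = -4)
√(d - 49221) = √(-4 - 49221) = √(-49225) = 5*I*√1969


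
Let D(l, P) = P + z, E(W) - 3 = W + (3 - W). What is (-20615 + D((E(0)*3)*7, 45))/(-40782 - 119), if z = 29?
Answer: 20541/40901 ≈ 0.50221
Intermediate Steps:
E(W) = 6 (E(W) = 3 + (W + (3 - W)) = 3 + 3 = 6)
D(l, P) = 29 + P (D(l, P) = P + 29 = 29 + P)
(-20615 + D((E(0)*3)*7, 45))/(-40782 - 119) = (-20615 + (29 + 45))/(-40782 - 119) = (-20615 + 74)/(-40901) = -20541*(-1/40901) = 20541/40901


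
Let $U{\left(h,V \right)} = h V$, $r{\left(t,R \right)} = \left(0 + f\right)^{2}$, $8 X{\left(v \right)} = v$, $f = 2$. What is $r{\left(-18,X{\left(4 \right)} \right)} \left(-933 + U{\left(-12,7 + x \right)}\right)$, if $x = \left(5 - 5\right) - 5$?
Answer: $-3828$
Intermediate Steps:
$x = -5$ ($x = 0 - 5 = -5$)
$X{\left(v \right)} = \frac{v}{8}$
$r{\left(t,R \right)} = 4$ ($r{\left(t,R \right)} = \left(0 + 2\right)^{2} = 2^{2} = 4$)
$U{\left(h,V \right)} = V h$
$r{\left(-18,X{\left(4 \right)} \right)} \left(-933 + U{\left(-12,7 + x \right)}\right) = 4 \left(-933 + \left(7 - 5\right) \left(-12\right)\right) = 4 \left(-933 + 2 \left(-12\right)\right) = 4 \left(-933 - 24\right) = 4 \left(-957\right) = -3828$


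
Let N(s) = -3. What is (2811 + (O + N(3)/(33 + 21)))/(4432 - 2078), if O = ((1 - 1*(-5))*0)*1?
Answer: 50597/42372 ≈ 1.1941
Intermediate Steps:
O = 0 (O = ((1 + 5)*0)*1 = (6*0)*1 = 0*1 = 0)
(2811 + (O + N(3)/(33 + 21)))/(4432 - 2078) = (2811 + (0 - 3/(33 + 21)))/(4432 - 2078) = (2811 + (0 - 3/54))/2354 = (2811 + (0 - 3*1/54))*(1/2354) = (2811 + (0 - 1/18))*(1/2354) = (2811 - 1/18)*(1/2354) = (50597/18)*(1/2354) = 50597/42372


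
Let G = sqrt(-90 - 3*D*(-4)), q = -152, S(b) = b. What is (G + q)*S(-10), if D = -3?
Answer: 1520 - 30*I*sqrt(14) ≈ 1520.0 - 112.25*I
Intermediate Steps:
G = 3*I*sqrt(14) (G = sqrt(-90 - 3*(-3)*(-4)) = sqrt(-90 + 9*(-4)) = sqrt(-90 - 36) = sqrt(-126) = 3*I*sqrt(14) ≈ 11.225*I)
(G + q)*S(-10) = (3*I*sqrt(14) - 152)*(-10) = (-152 + 3*I*sqrt(14))*(-10) = 1520 - 30*I*sqrt(14)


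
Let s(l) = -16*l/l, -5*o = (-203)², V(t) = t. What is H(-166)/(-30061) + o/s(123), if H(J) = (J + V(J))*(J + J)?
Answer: 1229965829/2404880 ≈ 511.45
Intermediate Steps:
o = -41209/5 (o = -⅕*(-203)² = -⅕*41209 = -41209/5 ≈ -8241.8)
H(J) = 4*J² (H(J) = (J + J)*(J + J) = (2*J)*(2*J) = 4*J²)
s(l) = -16 (s(l) = -16*1 = -16)
H(-166)/(-30061) + o/s(123) = (4*(-166)²)/(-30061) - 41209/5/(-16) = (4*27556)*(-1/30061) - 41209/5*(-1/16) = 110224*(-1/30061) + 41209/80 = -110224/30061 + 41209/80 = 1229965829/2404880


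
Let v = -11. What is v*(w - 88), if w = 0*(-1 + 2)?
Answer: 968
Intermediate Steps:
w = 0 (w = 0*1 = 0)
v*(w - 88) = -11*(0 - 88) = -11*(-88) = 968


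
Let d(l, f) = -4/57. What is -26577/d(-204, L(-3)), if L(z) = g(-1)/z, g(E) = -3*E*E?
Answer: 1514889/4 ≈ 3.7872e+5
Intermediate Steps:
g(E) = -3*E**2
L(z) = -3/z (L(z) = (-3*(-1)**2)/z = (-3*1)/z = -3/z)
d(l, f) = -4/57 (d(l, f) = -4*1/57 = -4/57)
-26577/d(-204, L(-3)) = -26577/(-4/57) = -26577*(-57/4) = 1514889/4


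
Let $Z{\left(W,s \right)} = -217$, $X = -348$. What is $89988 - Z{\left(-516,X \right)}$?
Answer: $90205$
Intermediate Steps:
$89988 - Z{\left(-516,X \right)} = 89988 - -217 = 89988 + 217 = 90205$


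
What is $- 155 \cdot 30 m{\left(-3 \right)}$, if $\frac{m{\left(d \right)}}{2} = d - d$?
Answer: $0$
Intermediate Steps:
$m{\left(d \right)} = 0$ ($m{\left(d \right)} = 2 \left(d - d\right) = 2 \cdot 0 = 0$)
$- 155 \cdot 30 m{\left(-3 \right)} = - 155 \cdot 30 \cdot 0 = \left(-155\right) 0 = 0$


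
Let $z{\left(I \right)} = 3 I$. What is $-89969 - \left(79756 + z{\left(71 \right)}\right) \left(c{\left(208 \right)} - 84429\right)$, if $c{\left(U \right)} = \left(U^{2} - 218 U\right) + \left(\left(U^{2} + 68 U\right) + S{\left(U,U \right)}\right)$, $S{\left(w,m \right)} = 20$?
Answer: $2325488520$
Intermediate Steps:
$c{\left(U \right)} = 20 - 150 U + 2 U^{2}$ ($c{\left(U \right)} = \left(U^{2} - 218 U\right) + \left(\left(U^{2} + 68 U\right) + 20\right) = \left(U^{2} - 218 U\right) + \left(20 + U^{2} + 68 U\right) = 20 - 150 U + 2 U^{2}$)
$-89969 - \left(79756 + z{\left(71 \right)}\right) \left(c{\left(208 \right)} - 84429\right) = -89969 - \left(79756 + 3 \cdot 71\right) \left(\left(20 - 31200 + 2 \cdot 208^{2}\right) - 84429\right) = -89969 - \left(79756 + 213\right) \left(\left(20 - 31200 + 2 \cdot 43264\right) - 84429\right) = -89969 - 79969 \left(\left(20 - 31200 + 86528\right) - 84429\right) = -89969 - 79969 \left(55348 - 84429\right) = -89969 - 79969 \left(-29081\right) = -89969 - -2325578489 = -89969 + 2325578489 = 2325488520$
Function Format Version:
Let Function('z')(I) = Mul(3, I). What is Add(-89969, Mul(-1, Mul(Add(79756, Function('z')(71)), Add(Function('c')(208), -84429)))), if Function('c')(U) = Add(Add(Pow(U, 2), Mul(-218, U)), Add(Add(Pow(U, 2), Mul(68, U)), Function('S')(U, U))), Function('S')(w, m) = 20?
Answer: 2325488520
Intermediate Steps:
Function('c')(U) = Add(20, Mul(-150, U), Mul(2, Pow(U, 2))) (Function('c')(U) = Add(Add(Pow(U, 2), Mul(-218, U)), Add(Add(Pow(U, 2), Mul(68, U)), 20)) = Add(Add(Pow(U, 2), Mul(-218, U)), Add(20, Pow(U, 2), Mul(68, U))) = Add(20, Mul(-150, U), Mul(2, Pow(U, 2))))
Add(-89969, Mul(-1, Mul(Add(79756, Function('z')(71)), Add(Function('c')(208), -84429)))) = Add(-89969, Mul(-1, Mul(Add(79756, Mul(3, 71)), Add(Add(20, Mul(-150, 208), Mul(2, Pow(208, 2))), -84429)))) = Add(-89969, Mul(-1, Mul(Add(79756, 213), Add(Add(20, -31200, Mul(2, 43264)), -84429)))) = Add(-89969, Mul(-1, Mul(79969, Add(Add(20, -31200, 86528), -84429)))) = Add(-89969, Mul(-1, Mul(79969, Add(55348, -84429)))) = Add(-89969, Mul(-1, Mul(79969, -29081))) = Add(-89969, Mul(-1, -2325578489)) = Add(-89969, 2325578489) = 2325488520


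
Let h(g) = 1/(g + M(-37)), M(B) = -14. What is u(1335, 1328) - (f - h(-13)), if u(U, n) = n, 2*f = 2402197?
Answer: -64787609/54 ≈ -1.1998e+6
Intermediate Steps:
f = 2402197/2 (f = (½)*2402197 = 2402197/2 ≈ 1.2011e+6)
h(g) = 1/(-14 + g) (h(g) = 1/(g - 14) = 1/(-14 + g))
u(1335, 1328) - (f - h(-13)) = 1328 - (2402197/2 - 1/(-14 - 13)) = 1328 - (2402197/2 - 1/(-27)) = 1328 - (2402197/2 - 1*(-1/27)) = 1328 - (2402197/2 + 1/27) = 1328 - 1*64859321/54 = 1328 - 64859321/54 = -64787609/54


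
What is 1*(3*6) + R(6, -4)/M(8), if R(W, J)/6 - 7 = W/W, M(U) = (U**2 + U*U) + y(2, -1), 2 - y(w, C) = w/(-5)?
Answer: 2994/163 ≈ 18.368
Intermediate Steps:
y(w, C) = 2 + w/5 (y(w, C) = 2 - w/(-5) = 2 - w*(-1)/5 = 2 - (-1)*w/5 = 2 + w/5)
M(U) = 12/5 + 2*U**2 (M(U) = (U**2 + U*U) + (2 + (1/5)*2) = (U**2 + U**2) + (2 + 2/5) = 2*U**2 + 12/5 = 12/5 + 2*U**2)
R(W, J) = 48 (R(W, J) = 42 + 6*(W/W) = 42 + 6*1 = 42 + 6 = 48)
1*(3*6) + R(6, -4)/M(8) = 1*(3*6) + 48/(12/5 + 2*8**2) = 1*18 + 48/(12/5 + 2*64) = 18 + 48/(12/5 + 128) = 18 + 48/(652/5) = 18 + 48*(5/652) = 18 + 60/163 = 2994/163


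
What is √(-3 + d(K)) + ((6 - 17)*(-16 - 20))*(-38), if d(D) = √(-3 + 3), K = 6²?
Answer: -15048 + I*√3 ≈ -15048.0 + 1.732*I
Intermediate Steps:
K = 36
d(D) = 0 (d(D) = √0 = 0)
√(-3 + d(K)) + ((6 - 17)*(-16 - 20))*(-38) = √(-3 + 0) + ((6 - 17)*(-16 - 20))*(-38) = √(-3) - 11*(-36)*(-38) = I*√3 + 396*(-38) = I*√3 - 15048 = -15048 + I*√3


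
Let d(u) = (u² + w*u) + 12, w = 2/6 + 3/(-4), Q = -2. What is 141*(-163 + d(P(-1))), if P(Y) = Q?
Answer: -41219/2 ≈ -20610.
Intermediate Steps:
w = -5/12 (w = 2*(⅙) + 3*(-¼) = ⅓ - ¾ = -5/12 ≈ -0.41667)
P(Y) = -2
d(u) = 12 + u² - 5*u/12 (d(u) = (u² - 5*u/12) + 12 = 12 + u² - 5*u/12)
141*(-163 + d(P(-1))) = 141*(-163 + (12 + (-2)² - 5/12*(-2))) = 141*(-163 + (12 + 4 + ⅚)) = 141*(-163 + 101/6) = 141*(-877/6) = -41219/2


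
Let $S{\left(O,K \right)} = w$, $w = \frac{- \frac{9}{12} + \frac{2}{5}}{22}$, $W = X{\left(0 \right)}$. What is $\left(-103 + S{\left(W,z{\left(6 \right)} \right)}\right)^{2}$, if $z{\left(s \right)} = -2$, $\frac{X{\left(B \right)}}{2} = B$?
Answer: $\frac{2054536929}{193600} \approx 10612.0$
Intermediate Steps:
$X{\left(B \right)} = 2 B$
$W = 0$ ($W = 2 \cdot 0 = 0$)
$w = - \frac{7}{440}$ ($w = \left(\left(-9\right) \frac{1}{12} + 2 \cdot \frac{1}{5}\right) \frac{1}{22} = \left(- \frac{3}{4} + \frac{2}{5}\right) \frac{1}{22} = \left(- \frac{7}{20}\right) \frac{1}{22} = - \frac{7}{440} \approx -0.015909$)
$S{\left(O,K \right)} = - \frac{7}{440}$
$\left(-103 + S{\left(W,z{\left(6 \right)} \right)}\right)^{2} = \left(-103 - \frac{7}{440}\right)^{2} = \left(- \frac{45327}{440}\right)^{2} = \frac{2054536929}{193600}$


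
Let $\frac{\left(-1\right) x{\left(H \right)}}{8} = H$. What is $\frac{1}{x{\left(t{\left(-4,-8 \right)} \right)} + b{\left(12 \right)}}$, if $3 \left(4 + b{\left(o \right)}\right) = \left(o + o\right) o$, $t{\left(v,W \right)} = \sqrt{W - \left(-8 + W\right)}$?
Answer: $\frac{23}{1988} + \frac{\sqrt{2}}{497} \approx 0.014415$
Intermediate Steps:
$t{\left(v,W \right)} = 2 \sqrt{2}$ ($t{\left(v,W \right)} = \sqrt{W - \left(-8 + W\right)} = \sqrt{8} = 2 \sqrt{2}$)
$x{\left(H \right)} = - 8 H$
$b{\left(o \right)} = -4 + \frac{2 o^{2}}{3}$ ($b{\left(o \right)} = -4 + \frac{\left(o + o\right) o}{3} = -4 + \frac{2 o o}{3} = -4 + \frac{2 o^{2}}{3}$)
$\frac{1}{x{\left(t{\left(-4,-8 \right)} \right)} + b{\left(12 \right)}} = \frac{1}{- 8 \cdot 2 \sqrt{2} - \left(4 - \frac{2 \cdot 12^{2}}{3}\right)} = \frac{1}{- 16 \sqrt{2} + \left(-4 + \frac{2}{3} \cdot 144\right)} = \frac{1}{- 16 \sqrt{2} + \left(-4 + 96\right)} = \frac{1}{- 16 \sqrt{2} + 92} = \frac{1}{92 - 16 \sqrt{2}}$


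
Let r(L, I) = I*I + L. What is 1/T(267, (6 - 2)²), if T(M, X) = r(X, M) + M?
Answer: 1/71572 ≈ 1.3972e-5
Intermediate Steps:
r(L, I) = L + I² (r(L, I) = I² + L = L + I²)
T(M, X) = M + X + M² (T(M, X) = (X + M²) + M = M + X + M²)
1/T(267, (6 - 2)²) = 1/(267 + (6 - 2)² + 267²) = 1/(267 + 4² + 71289) = 1/(267 + 16 + 71289) = 1/71572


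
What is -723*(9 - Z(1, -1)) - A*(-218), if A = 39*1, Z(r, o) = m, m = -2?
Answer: 549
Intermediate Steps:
Z(r, o) = -2
A = 39
-723*(9 - Z(1, -1)) - A*(-218) = -723*(9 - 1*(-2)) - 39*(-218) = -723*(9 + 2) - 1*(-8502) = -723*11 + 8502 = -7953 + 8502 = 549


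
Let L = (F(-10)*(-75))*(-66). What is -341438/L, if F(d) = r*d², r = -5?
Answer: 170719/1237500 ≈ 0.13795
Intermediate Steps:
F(d) = -5*d²
L = -2475000 (L = (-5*(-10)²*(-75))*(-66) = (-5*100*(-75))*(-66) = -500*(-75)*(-66) = 37500*(-66) = -2475000)
-341438/L = -341438/(-2475000) = -341438*(-1/2475000) = 170719/1237500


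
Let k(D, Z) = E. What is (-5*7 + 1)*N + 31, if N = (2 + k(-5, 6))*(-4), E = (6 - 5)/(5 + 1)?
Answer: 977/3 ≈ 325.67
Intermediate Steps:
E = ⅙ (E = 1/6 = 1*(⅙) = ⅙ ≈ 0.16667)
k(D, Z) = ⅙
N = -26/3 (N = (2 + ⅙)*(-4) = (13/6)*(-4) = -26/3 ≈ -8.6667)
(-5*7 + 1)*N + 31 = (-5*7 + 1)*(-26/3) + 31 = (-35 + 1)*(-26/3) + 31 = -34*(-26/3) + 31 = 884/3 + 31 = 977/3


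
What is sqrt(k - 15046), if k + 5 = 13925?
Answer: I*sqrt(1126) ≈ 33.556*I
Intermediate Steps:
k = 13920 (k = -5 + 13925 = 13920)
sqrt(k - 15046) = sqrt(13920 - 15046) = sqrt(-1126) = I*sqrt(1126)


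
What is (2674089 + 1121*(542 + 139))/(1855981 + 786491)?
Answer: 81845/62916 ≈ 1.3009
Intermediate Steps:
(2674089 + 1121*(542 + 139))/(1855981 + 786491) = (2674089 + 1121*681)/2642472 = (2674089 + 763401)*(1/2642472) = 3437490*(1/2642472) = 81845/62916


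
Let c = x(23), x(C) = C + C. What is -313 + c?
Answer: -267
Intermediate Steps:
x(C) = 2*C
c = 46 (c = 2*23 = 46)
-313 + c = -313 + 46 = -267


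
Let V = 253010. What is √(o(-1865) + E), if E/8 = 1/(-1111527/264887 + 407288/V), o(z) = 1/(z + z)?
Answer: I*√323286679850169337511468604770/323283109403110 ≈ 1.7588*I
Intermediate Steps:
o(z) = 1/(2*z)
E = -268076239480/86671074907 (E = 8/(-1111527/264887 + 407288/253010) = 8/(-1111527*1/264887 + 407288*(1/253010)) = 8/(-1111527/264887 + 203644/126505) = 8/(-86671074907/33509529935) = 8*(-33509529935/86671074907) = -268076239480/86671074907 ≈ -3.0930)
√(o(-1865) + E) = √((½)/(-1865) - 268076239480/86671074907) = √((½)*(-1/1865) - 268076239480/86671074907) = √(-1/3730 - 268076239480/86671074907) = √(-1000011044335307/323283109403110) = I*√323286679850169337511468604770/323283109403110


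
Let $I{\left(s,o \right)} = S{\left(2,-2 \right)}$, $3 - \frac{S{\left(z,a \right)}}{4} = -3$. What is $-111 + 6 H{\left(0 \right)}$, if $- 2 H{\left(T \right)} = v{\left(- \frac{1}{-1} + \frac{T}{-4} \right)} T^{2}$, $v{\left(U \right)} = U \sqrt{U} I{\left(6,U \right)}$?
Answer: $-111$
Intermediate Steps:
$S{\left(z,a \right)} = 24$ ($S{\left(z,a \right)} = 12 - -12 = 12 + 12 = 24$)
$I{\left(s,o \right)} = 24$
$v{\left(U \right)} = 24 U^{\frac{3}{2}}$ ($v{\left(U \right)} = U \sqrt{U} 24 = U^{\frac{3}{2}} \cdot 24 = 24 U^{\frac{3}{2}}$)
$H{\left(T \right)} = - 12 T^{2} \left(1 - \frac{T}{4}\right)^{\frac{3}{2}}$ ($H{\left(T \right)} = - \frac{24 \left(- \frac{1}{-1} + \frac{T}{-4}\right)^{\frac{3}{2}} T^{2}}{2} = - \frac{24 \left(\left(-1\right) \left(-1\right) + T \left(- \frac{1}{4}\right)\right)^{\frac{3}{2}} T^{2}}{2} = - \frac{24 \left(1 - \frac{T}{4}\right)^{\frac{3}{2}} T^{2}}{2} = - \frac{24 T^{2} \left(1 - \frac{T}{4}\right)^{\frac{3}{2}}}{2} = - 12 T^{2} \left(1 - \frac{T}{4}\right)^{\frac{3}{2}}$)
$-111 + 6 H{\left(0 \right)} = -111 + 6 \left(- \frac{3 \cdot 0^{2} \left(4 - 0\right)^{\frac{3}{2}}}{2}\right) = -111 + 6 \left(\left(- \frac{3}{2}\right) 0 \left(4 + 0\right)^{\frac{3}{2}}\right) = -111 + 6 \left(\left(- \frac{3}{2}\right) 0 \cdot 4^{\frac{3}{2}}\right) = -111 + 6 \left(\left(- \frac{3}{2}\right) 0 \cdot 8\right) = -111 + 6 \cdot 0 = -111 + 0 = -111$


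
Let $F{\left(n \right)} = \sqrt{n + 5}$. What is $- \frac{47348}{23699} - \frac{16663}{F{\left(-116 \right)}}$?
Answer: $- \frac{47348}{23699} + \frac{16663 i \sqrt{111}}{111} \approx -1.9979 + 1581.6 i$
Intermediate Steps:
$F{\left(n \right)} = \sqrt{5 + n}$
$- \frac{47348}{23699} - \frac{16663}{F{\left(-116 \right)}} = - \frac{47348}{23699} - \frac{16663}{\sqrt{5 - 116}} = \left(-47348\right) \frac{1}{23699} - \frac{16663}{\sqrt{-111}} = - \frac{47348}{23699} - \frac{16663}{i \sqrt{111}} = - \frac{47348}{23699} - 16663 \left(- \frac{i \sqrt{111}}{111}\right) = - \frac{47348}{23699} + \frac{16663 i \sqrt{111}}{111}$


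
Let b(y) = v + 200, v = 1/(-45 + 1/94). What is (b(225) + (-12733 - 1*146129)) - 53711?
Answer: -898125511/4229 ≈ -2.1237e+5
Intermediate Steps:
v = -94/4229 (v = 1/(-45 + 1/94) = 1/(-4229/94) = -94/4229 ≈ -0.022227)
b(y) = 845706/4229 (b(y) = -94/4229 + 200 = 845706/4229)
(b(225) + (-12733 - 1*146129)) - 53711 = (845706/4229 + (-12733 - 1*146129)) - 53711 = (845706/4229 + (-12733 - 146129)) - 53711 = (845706/4229 - 158862) - 53711 = -670981692/4229 - 53711 = -898125511/4229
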